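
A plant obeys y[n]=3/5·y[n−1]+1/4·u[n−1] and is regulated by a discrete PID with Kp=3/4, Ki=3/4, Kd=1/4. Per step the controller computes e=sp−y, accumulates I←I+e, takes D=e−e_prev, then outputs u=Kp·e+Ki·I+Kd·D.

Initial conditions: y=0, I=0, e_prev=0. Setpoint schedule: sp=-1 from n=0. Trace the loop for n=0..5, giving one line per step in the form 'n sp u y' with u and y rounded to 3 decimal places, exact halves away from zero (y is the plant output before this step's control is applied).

(exact arithmetic carried between steps; '≈' marks a value shown rounded to 6 d.p. or computed from one; I and e_prev carry over from the previous line; the table rounds u and y to 3 d.p., halves away from zero)
n=0: y=0, sp=-1, e=sp−y=-1; I=-1, D=e−e_prev=-1; u=3/4·(-1)+3/4·(-1)+1/4·(-1)=-1.75; next y=3/5·0+1/4·(-1.75)=-0.4375
n=1: y=-0.4375, sp=-1, e=sp−y=-0.5625; I=-1.5625, D=e−e_prev=0.4375; u=3/4·(-0.5625)+3/4·(-1.5625)+1/4·0.4375=-1.484375; next y=3/5·(-0.4375)+1/4·(-1.484375)≈-0.633594
n=2: y≈-0.633594, sp=-1, e=sp−y≈-0.366406; I≈-1.928906, D=e−e_prev≈0.196094; u=3/4·(-0.366406)+3/4·(-1.928906)+1/4·0.196094≈-1.672461; next y=3/5·(-0.633594)+1/4·(-1.672461)≈-0.798271
n=3: y≈-0.798271, sp=-1, e=sp−y≈-0.201729; I≈-2.130635, D=e−e_prev≈0.164678; u=3/4·(-0.201729)+3/4·(-2.130635)+1/4·0.164678≈-1.708103; next y=3/5·(-0.798271)+1/4·(-1.708103)≈-0.905989
n=4: y≈-0.905989, sp=-1, e=sp−y≈-0.094011; I≈-2.224646, D=e−e_prev≈0.107717; u=3/4·(-0.094011)+3/4·(-2.224646)+1/4·0.107717≈-1.712064; next y=3/5·(-0.905989)+1/4·(-1.712064)≈-0.971609
n=5: y≈-0.971609, sp=-1, e=sp−y≈-0.028391; I≈-2.253037, D=e−e_prev≈0.065620; u=3/4·(-0.028391)+3/4·(-2.253037)+1/4·0.065620≈-1.694666; next y=3/5·(-0.971609)+1/4·(-1.694666)≈-1.006632

0 -1 -1.750 0.000
1 -1 -1.484 -0.438
2 -1 -1.672 -0.634
3 -1 -1.708 -0.798
4 -1 -1.712 -0.906
5 -1 -1.695 -0.972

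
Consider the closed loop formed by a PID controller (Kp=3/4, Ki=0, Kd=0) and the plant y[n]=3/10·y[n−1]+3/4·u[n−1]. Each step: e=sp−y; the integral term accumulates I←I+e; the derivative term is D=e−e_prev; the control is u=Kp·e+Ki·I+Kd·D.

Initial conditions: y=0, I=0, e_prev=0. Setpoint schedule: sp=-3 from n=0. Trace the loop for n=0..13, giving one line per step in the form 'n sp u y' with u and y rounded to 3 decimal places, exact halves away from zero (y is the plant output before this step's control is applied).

0 -3 -2.250 0.000
1 -3 -0.984 -1.688
2 -3 -1.317 -1.245
3 -3 -1.229 -1.361
4 -3 -1.252 -1.330
5 -3 -1.246 -1.338
6 -3 -1.248 -1.336
7 -3 -1.247 -1.337
8 -3 -1.248 -1.337
9 -3 -1.248 -1.337
10 -3 -1.248 -1.337
11 -3 -1.248 -1.337
12 -3 -1.248 -1.337
13 -3 -1.248 -1.337

(exact arithmetic carried between steps; '≈' marks a value shown rounded to 6 d.p. or computed from one; I and e_prev carry over from the previous line; the table rounds u and y to 3 d.p., halves away from zero)
n=0: y=0, sp=-3, e=sp−y=-3; I=-3, D=e−e_prev=-3; u=3/4·(-3)+0·(-3)+0·(-3)=-2.25; next y=3/10·0+3/4·(-2.25)=-1.6875
n=1: y=-1.6875, sp=-3, e=sp−y=-1.3125; I=-4.3125, D=e−e_prev=1.6875; u=3/4·(-1.3125)+0·(-4.3125)+0·1.6875=-0.984375; next y=3/10·(-1.6875)+3/4·(-0.984375)≈-1.244531
n=2: y≈-1.244531, sp=-3, e=sp−y≈-1.755469; I≈-6.067969, D=e−e_prev≈-0.442969; u=3/4·(-1.755469)+0·(-6.067969)+0·(-0.442969)≈-1.316602; next y=3/10·(-1.244531)+3/4·(-1.316602)≈-1.360811
n=3: y≈-1.360811, sp=-3, e=sp−y≈-1.639189; I≈-7.707158, D=e−e_prev≈0.116279; u=3/4·(-1.639189)+0·(-7.707158)+0·0.116279≈-1.229392; next y=3/10·(-1.360811)+3/4·(-1.229392)≈-1.330287
n=4: y≈-1.330287, sp=-3, e=sp−y≈-1.669713; I≈-9.376871, D=e−e_prev≈-0.030523; u=3/4·(-1.669713)+0·(-9.376871)+0·(-0.030523)≈-1.252285; next y=3/10·(-1.330287)+3/4·(-1.252285)≈-1.338300
n=5: y≈-1.338300, sp=-3, e=sp−y≈-1.661700; I≈-11.038571, D=e−e_prev≈0.008012; u=3/4·(-1.661700)+0·(-11.038571)+0·0.008012≈-1.246275; next y=3/10·(-1.338300)+3/4·(-1.246275)≈-1.336196
n=6: y≈-1.336196, sp=-3, e=sp−y≈-1.663804; I≈-12.702375, D=e−e_prev≈-0.002103; u=3/4·(-1.663804)+0·(-12.702375)+0·(-0.002103)≈-1.247853; next y=3/10·(-1.336196)+3/4·(-1.247853)≈-1.336748
n=7: y≈-1.336748, sp=-3, e=sp−y≈-1.663252; I≈-14.365627, D=e−e_prev≈0.000552; u=3/4·(-1.663252)+0·(-14.365627)+0·0.000552≈-1.247439; next y=3/10·(-1.336748)+3/4·(-1.247439)≈-1.336604
n=8: y≈-1.336604, sp=-3, e=sp−y≈-1.663396; I≈-16.029023, D=e−e_prev≈-0.000145; u=3/4·(-1.663396)+0·(-16.029023)+0·(-0.000145)≈-1.247547; next y=3/10·(-1.336604)+3/4·(-1.247547)≈-1.336642
n=9: y≈-1.336642, sp=-3, e=sp−y≈-1.663358; I≈-17.692381, D=e−e_prev≈0.000038; u=3/4·(-1.663358)+0·(-17.692381)+0·0.000038≈-1.247519; next y=3/10·(-1.336642)+3/4·(-1.247519)≈-1.336632
n=10: y≈-1.336632, sp=-3, e=sp−y≈-1.663368; I≈-19.355750, D=e−e_prev≈-0.000010; u=3/4·(-1.663368)+0·(-19.355750)+0·(-0.000010)≈-1.247526; next y=3/10·(-1.336632)+3/4·(-1.247526)≈-1.336634
n=11: y≈-1.336634, sp=-3, e=sp−y≈-1.663366; I≈-21.019116, D=e−e_prev≈0.000003; u=3/4·(-1.663366)+0·(-21.019116)+0·0.000003≈-1.247524; next y=3/10·(-1.336634)+3/4·(-1.247524)≈-1.336634
n=12: y≈-1.336634, sp=-3, e=sp−y≈-1.663366; I≈-22.682482, D=e−e_prev≈-0.000001; u=3/4·(-1.663366)+0·(-22.682482)+0·(-0.000001)≈-1.247525; next y=3/10·(-1.336634)+3/4·(-1.247525)≈-1.336634
n=13: y≈-1.336634, sp=-3, e=sp−y≈-1.663366; I≈-24.345848, D=e−e_prev≈0.000000; u=3/4·(-1.663366)+0·(-24.345848)+0·0.000000≈-1.247525; next y=3/10·(-1.336634)+3/4·(-1.247525)≈-1.336634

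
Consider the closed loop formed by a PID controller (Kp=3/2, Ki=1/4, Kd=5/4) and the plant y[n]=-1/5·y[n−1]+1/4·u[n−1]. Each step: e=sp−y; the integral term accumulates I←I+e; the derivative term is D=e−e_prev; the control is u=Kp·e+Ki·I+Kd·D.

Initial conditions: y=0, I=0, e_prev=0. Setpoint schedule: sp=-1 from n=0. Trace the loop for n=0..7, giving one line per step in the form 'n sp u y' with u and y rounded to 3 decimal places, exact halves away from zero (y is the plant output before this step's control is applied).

(exact arithmetic carried between steps; '≈' marks a value shown rounded to 6 d.p. or computed from one; I and e_prev carry over from the previous line; the table rounds u and y to 3 d.p., halves away from zero)
n=0: y=0, sp=-1, e=sp−y=-1; I=-1, D=e−e_prev=-1; u=3/2·(-1)+1/4·(-1)+5/4·(-1)=-3; next y=-1/5·0+1/4·(-3)=-0.75
n=1: y=-0.75, sp=-1, e=sp−y=-0.25; I=-1.25, D=e−e_prev=0.75; u=3/2·(-0.25)+1/4·(-1.25)+5/4·0.75=0.25; next y=-1/5·(-0.75)+1/4·0.25=0.2125
n=2: y=0.2125, sp=-1, e=sp−y=-1.2125; I=-2.4625, D=e−e_prev=-0.9625; u=3/2·(-1.2125)+1/4·(-2.4625)+5/4·(-0.9625)=-3.6375; next y=-1/5·0.2125+1/4·(-3.6375)=-0.951875
n=3: y=-0.951875, sp=-1, e=sp−y=-0.048125; I=-2.510625, D=e−e_prev=1.164375; u=3/2·(-0.048125)+1/4·(-2.510625)+5/4·1.164375=0.755625; next y=-1/5·(-0.951875)+1/4·0.755625≈0.379281
n=4: y≈0.379281, sp=-1, e=sp−y≈-1.379281; I≈-3.889906, D=e−e_prev≈-1.331156; u=3/2·(-1.379281)+1/4·(-3.889906)+5/4·(-1.331156)≈-4.705344; next y=-1/5·0.379281+1/4·(-4.705344)≈-1.252192
n=5: y≈-1.252192, sp=-1, e=sp−y≈0.252192; I≈-3.637714, D=e−e_prev≈1.631473; u=3/2·0.252192+1/4·(-3.637714)+5/4·1.631473≈1.508202; next y=-1/5·(-1.252192)+1/4·1.508202≈0.627489
n=6: y≈0.627489, sp=-1, e=sp−y≈-1.627489; I≈-5.265203, D=e−e_prev≈-1.879681; u=3/2·(-1.627489)+1/4·(-5.265203)+5/4·(-1.879681)≈-6.107135; next y=-1/5·0.627489+1/4·(-6.107135)≈-1.652282
n=7: y≈-1.652282, sp=-1, e=sp−y≈0.652282; I≈-4.612921, D=e−e_prev≈2.279770; u=3/2·0.652282+1/4·(-4.612921)+5/4·2.279770≈2.674905; next y=-1/5·(-1.652282)+1/4·2.674905≈0.999183

0 -1 -3.000 0.000
1 -1 0.250 -0.750
2 -1 -3.638 0.213
3 -1 0.756 -0.952
4 -1 -4.705 0.379
5 -1 1.508 -1.252
6 -1 -6.107 0.627
7 -1 2.675 -1.652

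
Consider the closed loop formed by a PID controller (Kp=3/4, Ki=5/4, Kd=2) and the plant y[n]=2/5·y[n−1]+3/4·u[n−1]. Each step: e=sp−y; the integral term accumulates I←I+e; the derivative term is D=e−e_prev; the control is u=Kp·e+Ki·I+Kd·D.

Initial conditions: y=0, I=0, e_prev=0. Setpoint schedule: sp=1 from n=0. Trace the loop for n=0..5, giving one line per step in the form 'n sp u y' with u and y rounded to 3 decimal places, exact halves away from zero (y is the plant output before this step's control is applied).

0 1 4.000 0.000
1 1 -8.750 3.000
2 1 28.200 -5.363
3 1 -78.042 19.005
4 1 227.925 -50.929
5 1 -653.037 150.572

(exact arithmetic carried between steps; '≈' marks a value shown rounded to 6 d.p. or computed from one; I and e_prev carry over from the previous line; the table rounds u and y to 3 d.p., halves away from zero)
n=0: y=0, sp=1, e=sp−y=1; I=1, D=e−e_prev=1; u=3/4·1+5/4·1+2·1=4; next y=2/5·0+3/4·4=3
n=1: y=3, sp=1, e=sp−y=-2; I=-1, D=e−e_prev=-3; u=3/4·(-2)+5/4·(-1)+2·(-3)=-8.75; next y=2/5·3+3/4·(-8.75)=-5.3625
n=2: y=-5.3625, sp=1, e=sp−y=6.3625; I=5.3625, D=e−e_prev=8.3625; u=3/4·6.3625+5/4·5.3625+2·8.3625=28.2; next y=2/5·(-5.3625)+3/4·28.2=19.005
n=3: y=19.005, sp=1, e=sp−y=-18.005; I=-12.6425, D=e−e_prev=-24.3675; u=3/4·(-18.005)+5/4·(-12.6425)+2·(-24.3675)=-78.041875; next y=2/5·19.005+3/4·(-78.041875)≈-50.929406
n=4: y≈-50.929406, sp=1, e=sp−y≈51.929406; I≈39.286906, D=e−e_prev≈69.934406; u=3/4·51.929406+5/4·39.286906+2·69.934406≈227.9245; next y=2/5·(-50.929406)+3/4·227.9245≈150.571613
n=5: y≈150.571613, sp=1, e=sp−y≈-149.571613; I≈-110.284706, D=e−e_prev≈-201.501019; u=3/4·(-149.571613)+5/4·(-110.284706)+2·(-201.501019)≈-653.036630; next y=2/5·150.571613+3/4·(-653.036630)≈-429.548827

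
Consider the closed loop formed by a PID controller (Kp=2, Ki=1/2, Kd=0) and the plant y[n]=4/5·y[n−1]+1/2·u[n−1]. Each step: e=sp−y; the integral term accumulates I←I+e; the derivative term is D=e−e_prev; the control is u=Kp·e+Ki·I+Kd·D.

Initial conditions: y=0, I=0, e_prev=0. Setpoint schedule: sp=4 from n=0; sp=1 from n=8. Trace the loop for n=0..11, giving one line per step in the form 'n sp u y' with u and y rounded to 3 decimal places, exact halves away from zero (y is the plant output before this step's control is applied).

(exact arithmetic carried between steps; '≈' marks a value shown rounded to 6 d.p. or computed from one; I and e_prev carry over from the previous line; the table rounds u and y to 3 d.p., halves away from zero)
n=0: y=0, sp=4, e=sp−y=4; I=4, D=e−e_prev=4; u=2·4+1/2·4+0·4=10; next y=4/5·0+1/2·10=5
n=1: y=5, sp=4, e=sp−y=-1; I=3, D=e−e_prev=-5; u=2·(-1)+1/2·3+0·(-5)=-0.5; next y=4/5·5+1/2·(-0.5)=3.75
n=2: y=3.75, sp=4, e=sp−y=0.25; I=3.25, D=e−e_prev=1.25; u=2·0.25+1/2·3.25+0·1.25=2.125; next y=4/5·3.75+1/2·2.125=4.0625
n=3: y=4.0625, sp=4, e=sp−y=-0.0625; I=3.1875, D=e−e_prev=-0.3125; u=2·(-0.0625)+1/2·3.1875+0·(-0.3125)=1.46875; next y=4/5·4.0625+1/2·1.46875=3.984375
n=4: y=3.984375, sp=4, e=sp−y=0.015625; I=3.203125, D=e−e_prev=0.078125; u=2·0.015625+1/2·3.203125+0·0.078125≈1.632813; next y=4/5·3.984375+1/2·1.632813≈4.003906
n=5: y≈4.003906, sp=4, e=sp−y≈-0.003906; I≈3.199219, D=e−e_prev≈-0.019531; u=2·(-0.003906)+1/2·3.199219+0·(-0.019531)≈1.591797; next y=4/5·4.003906+1/2·1.591797≈3.999023
n=6: y≈3.999023, sp=4, e=sp−y≈0.000977; I≈3.200195, D=e−e_prev≈0.004883; u=2·0.000977+1/2·3.200195+0·0.004883≈1.602051; next y=4/5·3.999023+1/2·1.602051≈4.000244
n=7: y≈4.000244, sp=4, e=sp−y≈-0.000244; I≈3.199951, D=e−e_prev≈-0.001221; u=2·(-0.000244)+1/2·3.199951+0·(-0.001221)≈1.599487; next y=4/5·4.000244+1/2·1.599487≈3.999939
n=8: y≈3.999939, sp=1, e=sp−y≈-2.999939; I≈0.200012, D=e−e_prev≈-2.999695; u=2·(-2.999939)+1/2·0.200012+0·(-2.999695)≈-5.899872; next y=4/5·3.999939+1/2·(-5.899872)≈0.250015
n=9: y≈0.250015, sp=1, e=sp−y≈0.749985; I≈0.949997, D=e−e_prev≈3.749924; u=2·0.749985+1/2·0.949997+0·3.749924≈1.974968; next y=4/5·0.250015+1/2·1.974968≈1.187496
n=10: y≈1.187496, sp=1, e=sp−y≈-0.187496; I≈0.762501, D=e−e_prev≈-0.937481; u=2·(-0.187496)+1/2·0.762501+0·(-0.937481)≈0.006258; next y=4/5·1.187496+1/2·0.006258≈0.953126
n=11: y≈0.953126, sp=1, e=sp−y≈0.046874; I≈0.809375, D=e−e_prev≈0.234370; u=2·0.046874+1/2·0.809375+0·0.234370≈0.498435; next y=4/5·0.953126+1/2·0.498435≈1.011719

0 4 10.000 0.000
1 4 -0.500 5.000
2 4 2.125 3.750
3 4 1.469 4.063
4 4 1.633 3.984
5 4 1.592 4.004
6 4 1.602 3.999
7 4 1.599 4.000
8 1 -5.900 4.000
9 1 1.975 0.250
10 1 0.006 1.187
11 1 0.498 0.953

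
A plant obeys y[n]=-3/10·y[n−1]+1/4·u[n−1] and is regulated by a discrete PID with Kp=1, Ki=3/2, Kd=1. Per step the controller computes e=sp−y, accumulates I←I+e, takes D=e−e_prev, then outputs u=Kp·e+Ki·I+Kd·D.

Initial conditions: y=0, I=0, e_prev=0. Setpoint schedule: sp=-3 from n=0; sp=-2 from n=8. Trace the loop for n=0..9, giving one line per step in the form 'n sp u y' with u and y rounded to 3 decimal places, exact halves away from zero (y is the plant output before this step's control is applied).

(exact arithmetic carried between steps; '≈' marks a value shown rounded to 6 d.p. or computed from one; I and e_prev carry over from the previous line; the table rounds u and y to 3 d.p., halves away from zero)
n=0: y=0, sp=-3, e=sp−y=-3; I=-3, D=e−e_prev=-3; u=1·(-3)+3/2·(-3)+1·(-3)=-10.5; next y=-3/10·0+1/4·(-10.5)=-2.625
n=1: y=-2.625, sp=-3, e=sp−y=-0.375; I=-3.375, D=e−e_prev=2.625; u=1·(-0.375)+3/2·(-3.375)+1·2.625=-2.8125; next y=-3/10·(-2.625)+1/4·(-2.8125)=0.084375
n=2: y=0.084375, sp=-3, e=sp−y=-3.084375; I=-6.459375, D=e−e_prev=-2.709375; u=1·(-3.084375)+3/2·(-6.459375)+1·(-2.709375)≈-15.482813; next y=-3/10·0.084375+1/4·(-15.482813)≈-3.896016
n=3: y≈-3.896016, sp=-3, e=sp−y≈0.896016; I≈-5.563359, D=e−e_prev≈3.980391; u=1·0.896016+3/2·(-5.563359)+1·3.980391≈-3.468633; next y=-3/10·(-3.896016)+1/4·(-3.468633)≈0.301646
n=4: y≈0.301646, sp=-3, e=sp−y≈-3.301646; I≈-8.865006, D=e−e_prev≈-4.197662; u=1·(-3.301646)+3/2·(-8.865006)+1·(-4.197662)≈-20.796817; next y=-3/10·0.301646+1/4·(-20.796817)≈-5.289698
n=5: y≈-5.289698, sp=-3, e=sp−y≈2.289698; I≈-6.575308, D=e−e_prev≈5.591345; u=1·2.289698+3/2·(-6.575308)+1·5.591345≈-1.981918; next y=-3/10·(-5.289698)+1/4·(-1.981918)≈1.091430
n=6: y≈1.091430, sp=-3, e=sp−y≈-4.091430; I≈-10.666737, D=e−e_prev≈-6.381128; u=1·(-4.091430)+3/2·(-10.666737)+1·(-6.381128)≈-26.472664; next y=-3/10·1.091430+1/4·(-26.472664)≈-6.945595
n=7: y≈-6.945595, sp=-3, e=sp−y≈3.945595; I≈-6.721142, D=e−e_prev≈8.037025; u=1·3.945595+3/2·(-6.721142)+1·8.037025≈1.900906; next y=-3/10·(-6.945595)+1/4·1.900906≈2.558905
n=8: y≈2.558905, sp=-2, e=sp−y≈-4.558905; I≈-11.280048, D=e−e_prev≈-8.504500; u=1·(-4.558905)+3/2·(-11.280048)+1·(-8.504500)≈-29.983477; next y=-3/10·2.558905+1/4·(-29.983477)≈-8.263541
n=9: y≈-8.263541, sp=-2, e=sp−y≈6.263541; I≈-5.016507, D=e−e_prev≈10.822446; u=1·6.263541+3/2·(-5.016507)+1·10.822446≈9.561226; next y=-3/10·(-8.263541)+1/4·9.561226≈4.869369

0 -3 -10.500 0.000
1 -3 -2.813 -2.625
2 -3 -15.483 0.084
3 -3 -3.469 -3.896
4 -3 -20.797 0.302
5 -3 -1.982 -5.290
6 -3 -26.473 1.091
7 -3 1.901 -6.946
8 -2 -29.983 2.559
9 -2 9.561 -8.264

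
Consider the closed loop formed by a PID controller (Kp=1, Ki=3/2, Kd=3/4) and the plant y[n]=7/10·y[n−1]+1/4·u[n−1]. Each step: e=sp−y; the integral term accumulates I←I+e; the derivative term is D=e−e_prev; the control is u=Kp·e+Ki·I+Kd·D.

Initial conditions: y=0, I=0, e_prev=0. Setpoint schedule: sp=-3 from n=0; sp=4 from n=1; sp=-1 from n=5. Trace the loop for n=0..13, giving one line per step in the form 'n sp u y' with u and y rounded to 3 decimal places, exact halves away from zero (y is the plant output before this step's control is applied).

(exact arithmetic carried between steps; '≈' marks a value shown rounded to 6 d.p. or computed from one; I and e_prev carry over from the previous line; the table rounds u and y to 3 d.p., halves away from zero)
n=0: y=0, sp=-3, e=sp−y=-3; I=-3, D=e−e_prev=-3; u=1·(-3)+3/2·(-3)+3/4·(-3)=-9.75; next y=7/10·0+1/4·(-9.75)=-2.4375
n=1: y=-2.4375, sp=4, e=sp−y=6.4375; I=3.4375, D=e−e_prev=9.4375; u=1·6.4375+3/2·3.4375+3/4·9.4375=18.671875; next y=7/10·(-2.4375)+1/4·18.671875≈2.961719
n=2: y≈2.961719, sp=4, e=sp−y≈1.038281; I≈4.475781, D=e−e_prev≈-5.399219; u=1·1.038281+3/2·4.475781+3/4·(-5.399219)≈3.702539; next y=7/10·2.961719+1/4·3.702539≈2.998838
n=3: y≈2.998838, sp=4, e=sp−y≈1.001162; I≈5.476943, D=e−e_prev≈-0.037119; u=1·1.001162+3/2·5.476943+3/4·(-0.037119)≈9.188738; next y=7/10·2.998838+1/4·9.188738≈4.396371
n=4: y≈4.396371, sp=4, e=sp−y≈-0.396371; I≈5.080572, D=e−e_prev≈-1.397533; u=1·(-0.396371)+3/2·5.080572+3/4·(-1.397533)≈6.176338; next y=7/10·4.396371+1/4·6.176338≈4.621544
n=5: y≈4.621544, sp=-1, e=sp−y≈-5.621544; I≈-0.540972, D=e−e_prev≈-5.225173; u=1·(-5.621544)+3/2·(-0.540972)+3/4·(-5.225173)≈-10.351882; next y=7/10·4.621544+1/4·(-10.351882)≈0.647110
n=6: y≈0.647110, sp=-1, e=sp−y≈-1.647110; I≈-2.188082, D=e−e_prev≈3.974434; u=1·(-1.647110)+3/2·(-2.188082)+3/4·3.974434≈-1.948409; next y=7/10·0.647110+1/4·(-1.948409)≈-0.034125
n=7: y≈-0.034125, sp=-1, e=sp−y≈-0.965875; I≈-3.153957, D=e−e_prev≈0.681235; u=1·(-0.965875)+3/2·(-3.153957)+3/4·0.681235≈-5.185885; next y=7/10·(-0.034125)+1/4·(-5.185885)≈-1.320359
n=8: y≈-1.320359, sp=-1, e=sp−y≈0.320359; I≈-2.833599, D=e−e_prev≈1.286234; u=1·0.320359+3/2·(-2.833599)+3/4·1.286234≈-2.965364; next y=7/10·(-1.320359)+1/4·(-2.965364)≈-1.665592
n=9: y≈-1.665592, sp=-1, e=sp−y≈0.665592; I≈-2.168007, D=e−e_prev≈0.345234; u=1·0.665592+3/2·(-2.168007)+3/4·0.345234≈-2.327493; next y=7/10·(-1.665592)+1/4·(-2.327493)≈-1.747788
n=10: y≈-1.747788, sp=-1, e=sp−y≈0.747788; I≈-1.420219, D=e−e_prev≈0.082196; u=1·0.747788+3/2·(-1.420219)+3/4·0.082196≈-1.320894; next y=7/10·(-1.747788)+1/4·(-1.320894)≈-1.553675
n=11: y≈-1.553675, sp=-1, e=sp−y≈0.553675; I≈-0.866544, D=e−e_prev≈-0.194113; u=1·0.553675+3/2·(-0.866544)+3/4·(-0.194113)≈-0.891726; next y=7/10·(-1.553675)+1/4·(-0.891726)≈-1.310504
n=12: y≈-1.310504, sp=-1, e=sp−y≈0.310504; I≈-0.556040, D=e−e_prev≈-0.243171; u=1·0.310504+3/2·(-0.556040)+3/4·(-0.243171)≈-0.705935; next y=7/10·(-1.310504)+1/4·(-0.705935)≈-1.093836
n=13: y≈-1.093836, sp=-1, e=sp−y≈0.093836; I≈-0.462204, D=e−e_prev≈-0.216668; u=1·0.093836+3/2·(-0.462204)+3/4·(-0.216668)≈-0.761970; next y=7/10·(-1.093836)+1/4·(-0.761970)≈-0.956178

0 -3 -9.750 0.000
1 4 18.672 -2.438
2 4 3.703 2.962
3 4 9.189 2.999
4 4 6.176 4.396
5 -1 -10.352 4.622
6 -1 -1.948 0.647
7 -1 -5.186 -0.034
8 -1 -2.965 -1.320
9 -1 -2.327 -1.666
10 -1 -1.321 -1.748
11 -1 -0.892 -1.554
12 -1 -0.706 -1.311
13 -1 -0.762 -1.094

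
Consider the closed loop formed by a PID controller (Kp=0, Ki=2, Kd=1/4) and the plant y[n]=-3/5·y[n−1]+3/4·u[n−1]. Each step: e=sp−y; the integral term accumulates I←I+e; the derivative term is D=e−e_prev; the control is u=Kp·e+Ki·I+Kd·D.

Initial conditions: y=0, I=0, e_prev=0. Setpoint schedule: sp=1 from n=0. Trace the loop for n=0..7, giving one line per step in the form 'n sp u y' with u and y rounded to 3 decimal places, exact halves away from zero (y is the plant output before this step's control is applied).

0 1 2.250 0.000
1 1 0.203 1.688
2 1 4.982 -0.860
3 1 -3.438 4.253
4 1 12.447 -5.130
5 1 -17.112 12.413
6 1 38.011 -20.282
7 1 -64.757 40.678

(exact arithmetic carried between steps; '≈' marks a value shown rounded to 6 d.p. or computed from one; I and e_prev carry over from the previous line; the table rounds u and y to 3 d.p., halves away from zero)
n=0: y=0, sp=1, e=sp−y=1; I=1, D=e−e_prev=1; u=0·1+2·1+1/4·1=2.25; next y=-3/5·0+3/4·2.25=1.6875
n=1: y=1.6875, sp=1, e=sp−y=-0.6875; I=0.3125, D=e−e_prev=-1.6875; u=0·(-0.6875)+2·0.3125+1/4·(-1.6875)=0.203125; next y=-3/5·1.6875+3/4·0.203125≈-0.860156
n=2: y≈-0.860156, sp=1, e=sp−y≈1.860156; I≈2.172656, D=e−e_prev≈2.547656; u=0·1.860156+2·2.172656+1/4·2.547656≈4.982227; next y=-3/5·(-0.860156)+3/4·4.982227≈4.252764
n=3: y≈4.252764, sp=1, e=sp−y≈-3.252764; I≈-1.080107, D=e−e_prev≈-5.112920; u=0·(-3.252764)+2·(-1.080107)+1/4·(-5.112920)≈-3.438445; next y=-3/5·4.252764+3/4·(-3.438445)≈-5.130492
n=4: y≈-5.130492, sp=1, e=sp−y≈6.130492; I≈5.050384, D=e−e_prev≈9.383255; u=0·6.130492+2·5.050384+1/4·9.383255≈12.446583; next y=-3/5·(-5.130492)+3/4·12.446583≈12.413232
n=5: y≈12.413232, sp=1, e=sp−y≈-11.413232; I≈-6.362848, D=e−e_prev≈-17.543724; u=0·(-11.413232)+2·(-6.362848)+1/4·(-17.543724)≈-17.111626; next y=-3/5·12.413232+3/4·(-17.111626)≈-20.281659
n=6: y≈-20.281659, sp=1, e=sp−y≈21.281659; I≈14.918811, D=e−e_prev≈32.694891; u=0·21.281659+2·14.918811+1/4·32.694891≈38.011345; next y=-3/5·(-20.281659)+3/4·38.011345≈40.677505
n=7: y≈40.677505, sp=1, e=sp−y≈-39.677505; I≈-24.758693, D=e−e_prev≈-60.959164; u=0·(-39.677505)+2·(-24.758693)+1/4·(-60.959164)≈-64.757177; next y=-3/5·40.677505+3/4·(-64.757177)≈-72.974386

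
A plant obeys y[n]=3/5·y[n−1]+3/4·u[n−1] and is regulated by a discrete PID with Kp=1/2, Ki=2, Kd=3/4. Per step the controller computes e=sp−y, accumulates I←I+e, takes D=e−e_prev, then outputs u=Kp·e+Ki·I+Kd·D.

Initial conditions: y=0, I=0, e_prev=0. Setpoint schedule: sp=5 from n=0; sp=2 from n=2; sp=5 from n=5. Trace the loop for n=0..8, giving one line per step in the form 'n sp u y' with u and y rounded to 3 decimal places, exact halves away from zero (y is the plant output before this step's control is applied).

(exact arithmetic carried between steps; '≈' marks a value shown rounded to 6 d.p. or computed from one; I and e_prev carry over from the previous line; the table rounds u and y to 3 d.p., halves away from zero)
n=0: y=0, sp=5, e=sp−y=5; I=5, D=e−e_prev=5; u=1/2·5+2·5+3/4·5=16.25; next y=3/5·0+3/4·16.25=12.1875
n=1: y=12.1875, sp=5, e=sp−y=-7.1875; I=-2.1875, D=e−e_prev=-12.1875; u=1/2·(-7.1875)+2·(-2.1875)+3/4·(-12.1875)=-17.109375; next y=3/5·12.1875+3/4·(-17.109375)≈-5.519531
n=2: y≈-5.519531, sp=2, e=sp−y≈7.519531; I≈5.332031, D=e−e_prev≈14.707031; u=1/2·7.519531+2·5.332031+3/4·14.707031≈25.454102; next y=3/5·(-5.519531)+3/4·25.454102≈15.778857
n=3: y≈15.778857, sp=2, e=sp−y≈-13.778857; I≈-8.446826, D=e−e_prev≈-21.298389; u=1/2·(-13.778857)+2·(-8.446826)+3/4·(-21.298389)≈-39.756873; next y=3/5·15.778857+3/4·(-39.756873)≈-20.350340
n=4: y≈-20.350340, sp=2, e=sp−y≈22.350340; I≈13.903514, D=e−e_prev≈36.129197; u=1/2·22.350340+2·13.903514+3/4·36.129197≈66.079096; next y=3/5·(-20.350340)+3/4·66.079096≈37.349118
n=5: y≈37.349118, sp=5, e=sp−y≈-32.349118; I≈-18.445604, D=e−e_prev≈-54.699458; u=1/2·(-32.349118)+2·(-18.445604)+3/4·(-54.699458)≈-94.090360; next y=3/5·37.349118+3/4·(-94.090360)≈-48.158299
n=6: y≈-48.158299, sp=5, e=sp−y≈53.158299; I≈34.712695, D=e−e_prev≈85.507417; u=1/2·53.158299+2·34.712695+3/4·85.507417≈160.135103; next y=3/5·(-48.158299)+3/4·160.135103≈91.206348
n=7: y≈91.206348, sp=5, e=sp−y≈-86.206348; I≈-51.493652, D=e−e_prev≈-139.364647; u=1/2·(-86.206348)+2·(-51.493652)+3/4·(-139.364647)≈-250.613964; next y=3/5·91.206348+3/4·(-250.613964)≈-133.236665
n=8: y≈-133.236665, sp=5, e=sp−y≈138.236665; I≈86.743012, D=e−e_prev≈224.443012; u=1/2·138.236665+2·86.743012+3/4·224.443012≈410.936616; next y=3/5·(-133.236665)+3/4·410.936616≈228.260463

0 5 16.250 0.000
1 5 -17.109 12.188
2 2 25.454 -5.520
3 2 -39.757 15.779
4 2 66.079 -20.350
5 5 -94.090 37.349
6 5 160.135 -48.158
7 5 -250.614 91.206
8 5 410.937 -133.237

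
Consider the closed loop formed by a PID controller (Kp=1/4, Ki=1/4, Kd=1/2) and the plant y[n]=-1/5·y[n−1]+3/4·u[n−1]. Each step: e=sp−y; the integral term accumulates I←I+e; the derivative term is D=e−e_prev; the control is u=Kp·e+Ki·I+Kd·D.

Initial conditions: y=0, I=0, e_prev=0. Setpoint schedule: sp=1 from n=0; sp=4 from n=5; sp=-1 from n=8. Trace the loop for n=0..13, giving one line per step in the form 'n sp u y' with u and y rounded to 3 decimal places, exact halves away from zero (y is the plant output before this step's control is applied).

0 1 1.000 0.000
1 1 0.000 0.750
2 1 1.338 -0.150
3 1 -0.008 1.033
4 1 1.821 -0.213
5 4 2.880 1.408
6 4 2.368 1.879
7 4 3.612 1.401
8 -1 -2.005 2.429
9 -1 4.570 -1.990
10 -1 -3.207 3.825
11 -1 5.490 -3.170
12 -1 -5.387 4.752
13 -1 6.878 -4.991

(exact arithmetic carried between steps; '≈' marks a value shown rounded to 6 d.p. or computed from one; I and e_prev carry over from the previous line; the table rounds u and y to 3 d.p., halves away from zero)
n=0: y=0, sp=1, e=sp−y=1; I=1, D=e−e_prev=1; u=1/4·1+1/4·1+1/2·1=1; next y=-1/5·0+3/4·1=0.75
n=1: y=0.75, sp=1, e=sp−y=0.25; I=1.25, D=e−e_prev=-0.75; u=1/4·0.25+1/4·1.25+1/2·(-0.75)=0; next y=-1/5·0.75+3/4·0=-0.15
n=2: y=-0.15, sp=1, e=sp−y=1.15; I=2.4, D=e−e_prev=0.9; u=1/4·1.15+1/4·2.4+1/2·0.9=1.3375; next y=-1/5·(-0.15)+3/4·1.3375=1.033125
n=3: y=1.033125, sp=1, e=sp−y=-0.033125; I=2.366875, D=e−e_prev=-1.183125; u=1/4·(-0.033125)+1/4·2.366875+1/2·(-1.183125)=-0.008125; next y=-1/5·1.033125+3/4·(-0.008125)≈-0.212719
n=4: y≈-0.212719, sp=1, e=sp−y≈1.212719; I≈3.579594, D=e−e_prev≈1.245844; u=1/4·1.212719+1/4·3.579594+1/2·1.245844≈1.821; next y=-1/5·(-0.212719)+3/4·1.821≈1.408294
n=5: y≈1.408294, sp=4, e=sp−y≈2.591706; I≈6.1713, D=e−e_prev≈1.378988; u=1/4·2.591706+1/4·6.1713+1/2·1.378988≈2.880245; next y=-1/5·1.408294+3/4·2.880245≈1.878525
n=6: y≈1.878525, sp=4, e=sp−y≈2.121475; I≈8.292775, D=e−e_prev≈-0.470231; u=1/4·2.121475+1/4·8.292775+1/2·(-0.470231)≈2.368447; next y=-1/5·1.878525+3/4·2.368447≈1.400630
n=7: y≈1.400630, sp=4, e=sp−y≈2.599370; I≈10.892145, D=e−e_prev≈0.477895; u=1/4·2.599370+1/4·10.892145+1/2·0.477895≈3.611826; next y=-1/5·1.400630+3/4·3.611826≈2.428744
n=8: y≈2.428744, sp=-1, e=sp−y≈-3.428744; I≈7.463401, D=e−e_prev≈-6.028114; u=1/4·(-3.428744)+1/4·7.463401+1/2·(-6.028114)≈-2.005393; next y=-1/5·2.428744+3/4·(-2.005393)≈-1.989793
n=9: y≈-1.989793, sp=-1, e=sp−y≈0.989793; I≈8.453194, D=e−e_prev≈4.418537; u=1/4·0.989793+1/4·8.453194+1/2·4.418537≈4.570015; next y=-1/5·(-1.989793)+3/4·4.570015≈3.825470
n=10: y≈3.825470, sp=-1, e=sp−y≈-4.825470; I≈3.627724, D=e−e_prev≈-5.815263; u=1/4·(-4.825470)+1/4·3.627724+1/2·(-5.815263)≈-3.207068; next y=-1/5·3.825470+3/4·(-3.207068)≈-3.170395
n=11: y≈-3.170395, sp=-1, e=sp−y≈2.170395; I≈5.798119, D=e−e_prev≈6.995865; u=1/4·2.170395+1/4·5.798119+1/2·6.995865≈5.490061; next y=-1/5·(-3.170395)+3/4·5.490061≈4.751625
n=12: y≈4.751625, sp=-1, e=sp−y≈-5.751625; I≈0.046494, D=e−e_prev≈-7.922020; u=1/4·(-5.751625)+1/4·0.046494+1/2·(-7.922020)≈-5.387293; next y=-1/5·4.751625+3/4·(-5.387293)≈-4.990795
n=13: y≈-4.990795, sp=-1, e=sp−y≈3.990795; I≈4.037289, D=e−e_prev≈9.742420; u=1/4·3.990795+1/4·4.037289+1/2·9.742420≈6.878231; next y=-1/5·(-4.990795)+3/4·6.878231≈6.156832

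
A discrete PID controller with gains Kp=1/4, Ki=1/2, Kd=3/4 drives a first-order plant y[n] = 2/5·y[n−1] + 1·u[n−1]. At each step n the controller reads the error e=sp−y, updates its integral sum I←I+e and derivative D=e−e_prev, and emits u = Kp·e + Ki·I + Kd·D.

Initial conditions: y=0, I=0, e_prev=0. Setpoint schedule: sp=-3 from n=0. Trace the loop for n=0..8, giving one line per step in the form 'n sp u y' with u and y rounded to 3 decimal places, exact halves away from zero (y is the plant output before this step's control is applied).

(exact arithmetic carried between steps; '≈' marks a value shown rounded to 6 d.p. or computed from one; I and e_prev carry over from the previous line; the table rounds u and y to 3 d.p., halves away from zero)
n=0: y=0, sp=-3, e=sp−y=-3; I=-3, D=e−e_prev=-3; u=1/4·(-3)+1/2·(-3)+3/4·(-3)=-4.5; next y=2/5·0+1·(-4.5)=-4.5
n=1: y=-4.5, sp=-3, e=sp−y=1.5; I=-1.5, D=e−e_prev=4.5; u=1/4·1.5+1/2·(-1.5)+3/4·4.5=3; next y=2/5·(-4.5)+1·3=1.2
n=2: y=1.2, sp=-3, e=sp−y=-4.2; I=-5.7, D=e−e_prev=-5.7; u=1/4·(-4.2)+1/2·(-5.7)+3/4·(-5.7)=-8.175; next y=2/5·1.2+1·(-8.175)=-7.695
n=3: y=-7.695, sp=-3, e=sp−y=4.695; I=-1.005, D=e−e_prev=8.895; u=1/4·4.695+1/2·(-1.005)+3/4·8.895=7.3425; next y=2/5·(-7.695)+1·7.3425=4.2645
n=4: y=4.2645, sp=-3, e=sp−y=-7.2645; I=-8.2695, D=e−e_prev=-11.9595; u=1/4·(-7.2645)+1/2·(-8.2695)+3/4·(-11.9595)=-14.9205; next y=2/5·4.2645+1·(-14.9205)=-13.2147
n=5: y=-13.2147, sp=-3, e=sp−y=10.2147; I=1.9452, D=e−e_prev=17.4792; u=1/4·10.2147+1/2·1.9452+3/4·17.4792=16.635675; next y=2/5·(-13.2147)+1·16.635675=11.349795
n=6: y=11.349795, sp=-3, e=sp−y=-14.349795; I=-12.404595, D=e−e_prev=-24.564495; u=1/4·(-14.349795)+1/2·(-12.404595)+3/4·(-24.564495)≈-28.213118; next y=2/5·11.349795+1·(-28.213118)≈-23.673200
n=7: y≈-23.673200, sp=-3, e=sp−y≈20.673200; I≈8.268605, D=e−e_prev≈35.022995; u=1/4·20.673200+1/2·8.268605+3/4·35.022995≈35.569848; next y=2/5·(-23.673200)+1·35.569848≈26.100568
n=8: y≈26.100568, sp=-3, e=sp−y≈-29.100568; I≈-20.831964, D=e−e_prev≈-49.773768; u=1/4·(-29.100568)+1/2·(-20.831964)+3/4·(-49.773768)≈-55.021450; next y=2/5·26.100568+1·(-55.021450)≈-44.581222

0 -3 -4.500 0.000
1 -3 3.000 -4.500
2 -3 -8.175 1.200
3 -3 7.343 -7.695
4 -3 -14.921 4.265
5 -3 16.636 -13.215
6 -3 -28.213 11.350
7 -3 35.570 -23.673
8 -3 -55.021 26.101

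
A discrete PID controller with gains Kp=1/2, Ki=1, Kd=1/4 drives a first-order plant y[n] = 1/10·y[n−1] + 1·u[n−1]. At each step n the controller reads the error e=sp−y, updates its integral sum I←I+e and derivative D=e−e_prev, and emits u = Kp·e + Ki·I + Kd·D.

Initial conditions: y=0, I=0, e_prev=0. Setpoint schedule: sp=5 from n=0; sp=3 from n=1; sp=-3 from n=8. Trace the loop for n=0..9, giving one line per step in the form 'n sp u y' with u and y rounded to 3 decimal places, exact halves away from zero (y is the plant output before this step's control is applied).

0 5 8.750 0.000
1 3 -6.313 8.750
2 3 15.453 -5.438
3 3 -15.263 14.909
4 3 28.107 -13.772
5 3 -33.170 26.730
6 3 53.373 -30.497
7 3 -68.872 50.323
8 -3 93.294 -63.839
9 -3 -136.719 86.910

(exact arithmetic carried between steps; '≈' marks a value shown rounded to 6 d.p. or computed from one; I and e_prev carry over from the previous line; the table rounds u and y to 3 d.p., halves away from zero)
n=0: y=0, sp=5, e=sp−y=5; I=5, D=e−e_prev=5; u=1/2·5+1·5+1/4·5=8.75; next y=1/10·0+1·8.75=8.75
n=1: y=8.75, sp=3, e=sp−y=-5.75; I=-0.75, D=e−e_prev=-10.75; u=1/2·(-5.75)+1·(-0.75)+1/4·(-10.75)=-6.3125; next y=1/10·8.75+1·(-6.3125)=-5.4375
n=2: y=-5.4375, sp=3, e=sp−y=8.4375; I=7.6875, D=e−e_prev=14.1875; u=1/2·8.4375+1·7.6875+1/4·14.1875=15.453125; next y=1/10·(-5.4375)+1·15.453125=14.909375
n=3: y=14.909375, sp=3, e=sp−y=-11.909375; I=-4.221875, D=e−e_prev=-20.346875; u=1/2·(-11.909375)+1·(-4.221875)+1/4·(-20.346875)≈-15.263281; next y=1/10·14.909375+1·(-15.263281)≈-13.772344
n=4: y≈-13.772344, sp=3, e=sp−y≈16.772344; I≈12.550469, D=e−e_prev≈28.681719; u=1/2·16.772344+1·12.550469+1/4·28.681719≈28.107070; next y=1/10·(-13.772344)+1·28.107070≈26.729836
n=5: y≈26.729836, sp=3, e=sp−y≈-23.729836; I≈-11.179367, D=e−e_prev≈-40.502180; u=1/2·(-23.729836)+1·(-11.179367)+1/4·(-40.502180)≈-33.169830; next y=1/10·26.729836+1·(-33.169830)≈-30.496846
n=6: y≈-30.496846, sp=3, e=sp−y≈33.496846; I≈22.317479, D=e−e_prev≈57.226682; u=1/2·33.496846+1·22.317479+1/4·57.226682≈53.372573; next y=1/10·(-30.496846)+1·53.372573≈50.322888
n=7: y≈50.322888, sp=3, e=sp−y≈-47.322888; I≈-25.005409, D=e−e_prev≈-80.819735; u=1/2·(-47.322888)+1·(-25.005409)+1/4·(-80.819735)≈-68.871787; next y=1/10·50.322888+1·(-68.871787)≈-63.839498
n=8: y≈-63.839498, sp=-3, e=sp−y≈60.839498; I≈35.834089, D=e−e_prev≈108.162387; u=1/2·60.839498+1·35.834089+1/4·108.162387≈93.294435; next y=1/10·(-63.839498)+1·93.294435≈86.910485
n=9: y≈86.910485, sp=-3, e=sp−y≈-89.910485; I≈-54.076396, D=e−e_prev≈-150.749984; u=1/2·(-89.910485)+1·(-54.076396)+1/4·(-150.749984)≈-136.719135; next y=1/10·86.910485+1·(-136.719135)≈-128.028086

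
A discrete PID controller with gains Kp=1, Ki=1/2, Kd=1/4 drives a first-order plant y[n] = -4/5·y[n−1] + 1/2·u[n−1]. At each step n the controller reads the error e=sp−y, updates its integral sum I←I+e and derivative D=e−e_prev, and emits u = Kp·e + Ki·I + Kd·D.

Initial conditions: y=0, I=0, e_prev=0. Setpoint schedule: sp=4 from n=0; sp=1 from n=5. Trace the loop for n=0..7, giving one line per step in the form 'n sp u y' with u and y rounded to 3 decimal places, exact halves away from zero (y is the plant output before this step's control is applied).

(exact arithmetic carried between steps; '≈' marks a value shown rounded to 6 d.p. or computed from one; I and e_prev carry over from the previous line; the table rounds u and y to 3 d.p., halves away from zero)
n=0: y=0, sp=4, e=sp−y=4; I=4, D=e−e_prev=4; u=1·4+1/2·4+1/4·4=7; next y=-4/5·0+1/2·7=3.5
n=1: y=3.5, sp=4, e=sp−y=0.5; I=4.5, D=e−e_prev=-3.5; u=1·0.5+1/2·4.5+1/4·(-3.5)=1.875; next y=-4/5·3.5+1/2·1.875=-1.8625
n=2: y=-1.8625, sp=4, e=sp−y=5.8625; I=10.3625, D=e−e_prev=5.3625; u=1·5.8625+1/2·10.3625+1/4·5.3625=12.384375; next y=-4/5·(-1.8625)+1/2·12.384375≈7.682188
n=3: y≈7.682188, sp=4, e=sp−y≈-3.682188; I≈6.680313, D=e−e_prev≈-9.544688; u=1·(-3.682188)+1/2·6.680313+1/4·(-9.544688)≈-2.728203; next y=-4/5·7.682188+1/2·(-2.728203)≈-7.509852
n=4: y≈-7.509852, sp=4, e=sp−y≈11.509852; I≈18.190164, D=e−e_prev≈15.192039; u=1·11.509852+1/2·18.190164+1/4·15.192039≈24.402943; next y=-4/5·(-7.509852)+1/2·24.402943≈18.209353
n=5: y≈18.209353, sp=1, e=sp−y≈-17.209353; I≈0.980811, D=e−e_prev≈-28.719204; u=1·(-17.209353)+1/2·0.980811+1/4·(-28.719204)≈-23.898748; next y=-4/5·18.209353+1/2·(-23.898748)≈-26.516857
n=6: y≈-26.516857, sp=1, e=sp−y≈27.516857; I≈28.497668, D=e−e_prev≈44.726210; u=1·27.516857+1/2·28.497668+1/4·44.726210≈52.947243; next y=-4/5·(-26.516857)+1/2·52.947243≈47.687107
n=7: y≈47.687107, sp=1, e=sp−y≈-46.687107; I≈-18.189439, D=e−e_prev≈-74.203963; u=1·(-46.687107)+1/2·(-18.189439)+1/4·(-74.203963)≈-74.332817; next y=-4/5·47.687107+1/2·(-74.332817)≈-75.316094

0 4 7.000 0.000
1 4 1.875 3.500
2 4 12.384 -1.863
3 4 -2.728 7.682
4 4 24.403 -7.510
5 1 -23.899 18.209
6 1 52.947 -26.517
7 1 -74.333 47.687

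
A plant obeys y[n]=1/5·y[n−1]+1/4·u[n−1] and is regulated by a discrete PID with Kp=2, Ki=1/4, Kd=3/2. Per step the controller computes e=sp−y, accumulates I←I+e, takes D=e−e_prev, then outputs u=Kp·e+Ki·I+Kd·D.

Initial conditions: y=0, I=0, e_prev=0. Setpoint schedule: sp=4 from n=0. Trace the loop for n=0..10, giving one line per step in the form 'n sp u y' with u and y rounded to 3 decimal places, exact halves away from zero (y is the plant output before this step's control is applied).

(exact arithmetic carried between steps; '≈' marks a value shown rounded to 6 d.p. or computed from one; I and e_prev carry over from the previous line; the table rounds u and y to 3 d.p., halves away from zero)
n=0: y=0, sp=4, e=sp−y=4; I=4, D=e−e_prev=4; u=2·4+1/4·4+3/2·4=15; next y=1/5·0+1/4·15=3.75
n=1: y=3.75, sp=4, e=sp−y=0.25; I=4.25, D=e−e_prev=-3.75; u=2·0.25+1/4·4.25+3/2·(-3.75)=-4.0625; next y=1/5·3.75+1/4·(-4.0625)=-0.265625
n=2: y=-0.265625, sp=4, e=sp−y=4.265625; I=8.515625, D=e−e_prev=4.015625; u=2·4.265625+1/4·8.515625+3/2·4.015625≈16.683594; next y=1/5·(-0.265625)+1/4·16.683594≈4.117773
n=3: y≈4.117773, sp=4, e=sp−y≈-0.117773; I≈8.397852, D=e−e_prev≈-4.383398; u=2·(-0.117773)+1/4·8.397852+3/2·(-4.383398)≈-4.711182; next y=1/5·4.117773+1/4·(-4.711182)≈-0.354241
n=4: y≈-0.354241, sp=4, e=sp−y≈4.354241; I≈12.752092, D=e−e_prev≈4.472014; u=2·4.354241+1/4·12.752092+3/2·4.472014≈18.604526; next y=1/5·(-0.354241)+1/4·18.604526≈4.580283
n=5: y≈4.580283, sp=4, e=sp−y≈-0.580283; I≈12.171809, D=e−e_prev≈-4.934524; u=2·(-0.580283)+1/4·12.171809+3/2·(-4.934524)≈-5.519400; next y=1/5·4.580283+1/4·(-5.519400)≈-0.463793
n=6: y≈-0.463793, sp=4, e=sp−y≈4.463793; I≈16.635602, D=e−e_prev≈5.044077; u=2·4.463793+1/4·16.635602+3/2·5.044077≈20.652603; next y=1/5·(-0.463793)+1/4·20.652603≈5.070392
n=7: y≈5.070392, sp=4, e=sp−y≈-1.070392; I≈15.565210, D=e−e_prev≈-5.534185; u=2·(-1.070392)+1/4·15.565210+3/2·(-5.534185)≈-6.550759; next y=1/5·5.070392+1/4·(-6.550759)≈-0.623611
n=8: y≈-0.623611, sp=4, e=sp−y≈4.623611; I≈20.188822, D=e−e_prev≈5.694003; u=2·4.623611+1/4·20.188822+3/2·5.694003≈22.835433; next y=1/5·(-0.623611)+1/4·22.835433≈5.584136
n=9: y≈5.584136, sp=4, e=sp−y≈-1.584136; I≈18.604686, D=e−e_prev≈-6.207748; u=2·(-1.584136)+1/4·18.604686+3/2·(-6.207748)≈-7.828722; next y=1/5·5.584136+1/4·(-7.828722)≈-0.840353
n=10: y≈-0.840353, sp=4, e=sp−y≈4.840353; I≈23.445039, D=e−e_prev≈6.424489; u=2·4.840353+1/4·23.445039+3/2·6.424489≈25.178700; next y=1/5·(-0.840353)+1/4·25.178700≈6.126604

0 4 15.000 0.000
1 4 -4.063 3.750
2 4 16.684 -0.266
3 4 -4.711 4.118
4 4 18.605 -0.354
5 4 -5.519 4.580
6 4 20.653 -0.464
7 4 -6.551 5.070
8 4 22.835 -0.624
9 4 -7.829 5.584
10 4 25.179 -0.840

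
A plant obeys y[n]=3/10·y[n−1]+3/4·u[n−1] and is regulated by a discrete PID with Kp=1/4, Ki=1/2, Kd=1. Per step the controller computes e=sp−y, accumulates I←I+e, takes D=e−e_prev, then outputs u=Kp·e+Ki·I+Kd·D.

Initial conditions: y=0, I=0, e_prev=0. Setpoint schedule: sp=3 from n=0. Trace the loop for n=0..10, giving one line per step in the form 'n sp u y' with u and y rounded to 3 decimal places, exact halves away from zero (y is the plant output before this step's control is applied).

(exact arithmetic carried between steps; '≈' marks a value shown rounded to 6 d.p. or computed from one; I and e_prev carry over from the previous line; the table rounds u and y to 3 d.p., halves away from zero)
n=0: y=0, sp=3, e=sp−y=3; I=3, D=e−e_prev=3; u=1/4·3+1/2·3+1·3=5.25; next y=3/10·0+3/4·5.25=3.9375
n=1: y=3.9375, sp=3, e=sp−y=-0.9375; I=2.0625, D=e−e_prev=-3.9375; u=1/4·(-0.9375)+1/2·2.0625+1·(-3.9375)=-3.140625; next y=3/10·3.9375+3/4·(-3.140625)≈-1.174219
n=2: y≈-1.174219, sp=3, e=sp−y≈4.174219; I≈6.236719, D=e−e_prev≈5.111719; u=1/4·4.174219+1/2·6.236719+1·5.111719≈9.273633; next y=3/10·(-1.174219)+3/4·9.273633≈6.602959
n=3: y≈6.602959, sp=3, e=sp−y≈-3.602959; I≈2.633760, D=e−e_prev≈-7.777178; u=1/4·(-3.602959)+1/2·2.633760+1·(-7.777178)≈-7.361038; next y=3/10·6.602959+3/4·(-7.361038)≈-3.539891
n=4: y≈-3.539891, sp=3, e=sp−y≈6.539891; I≈9.173650, D=e−e_prev≈10.142849; u=1/4·6.539891+1/2·9.173650+1·10.142849≈16.364647; next y=3/10·(-3.539891)+3/4·16.364647≈11.211518
n=5: y≈11.211518, sp=3, e=sp−y≈-8.211518; I≈0.962132, D=e−e_prev≈-14.751409; u=1/4·(-8.211518)+1/2·0.962132+1·(-14.751409)≈-16.323222; next y=3/10·11.211518+3/4·(-16.323222)≈-8.878961
n=6: y≈-8.878961, sp=3, e=sp−y≈11.878961; I≈12.841093, D=e−e_prev≈20.090480; u=1/4·11.878961+1/2·12.841093+1·20.090480≈29.480767; next y=3/10·(-8.878961)+3/4·29.480767≈19.446887
n=7: y≈19.446887, sp=3, e=sp−y≈-16.446887; I≈-3.605793, D=e−e_prev≈-28.325848; u=1/4·(-16.446887)+1/2·(-3.605793)+1·(-28.325848)≈-34.240466; next y=3/10·19.446887+3/4·(-34.240466)≈-19.846284
n=8: y≈-19.846284, sp=3, e=sp−y≈22.846284; I≈19.240490, D=e−e_prev≈39.293170; u=1/4·22.846284+1/2·19.240490+1·39.293170≈54.624986; next y=3/10·(-19.846284)+3/4·54.624986≈35.014855
n=9: y≈35.014855, sp=3, e=sp−y≈-32.014855; I≈-12.774364, D=e−e_prev≈-54.861138; u=1/4·(-32.014855)+1/2·(-12.774364)+1·(-54.861138)≈-69.252034; next y=3/10·35.014855+3/4·(-69.252034)≈-41.434569
n=10: y≈-41.434569, sp=3, e=sp−y≈44.434569; I≈31.660205, D=e−e_prev≈76.449424; u=1/4·44.434569+1/2·31.660205+1·76.449424≈103.388168; next y=3/10·(-41.434569)+3/4·103.388168≈65.110755

0 3 5.250 0.000
1 3 -3.141 3.938
2 3 9.274 -1.174
3 3 -7.361 6.603
4 3 16.365 -3.540
5 3 -16.323 11.212
6 3 29.481 -8.879
7 3 -34.240 19.447
8 3 54.625 -19.846
9 3 -69.252 35.015
10 3 103.388 -41.435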